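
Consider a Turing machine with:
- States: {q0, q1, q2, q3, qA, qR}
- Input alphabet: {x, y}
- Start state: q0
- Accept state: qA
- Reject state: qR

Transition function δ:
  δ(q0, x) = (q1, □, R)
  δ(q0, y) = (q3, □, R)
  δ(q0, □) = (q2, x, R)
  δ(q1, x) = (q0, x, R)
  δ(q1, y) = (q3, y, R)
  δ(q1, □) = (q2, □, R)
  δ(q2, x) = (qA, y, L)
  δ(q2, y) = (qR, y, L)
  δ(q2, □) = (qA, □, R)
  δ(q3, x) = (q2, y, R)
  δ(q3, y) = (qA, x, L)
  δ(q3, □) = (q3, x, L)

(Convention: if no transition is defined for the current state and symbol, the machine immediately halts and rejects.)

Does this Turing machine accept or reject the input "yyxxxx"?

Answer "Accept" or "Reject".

Execution trace:
Initial: [q0]yyxxxx
Step 1: δ(q0, y) = (q3, □, R) → □[q3]yxxxx
Step 2: δ(q3, y) = (qA, x, L) → [qA]□xxxxx

The machine reaches the accept state qA and halts.

Answer: Accept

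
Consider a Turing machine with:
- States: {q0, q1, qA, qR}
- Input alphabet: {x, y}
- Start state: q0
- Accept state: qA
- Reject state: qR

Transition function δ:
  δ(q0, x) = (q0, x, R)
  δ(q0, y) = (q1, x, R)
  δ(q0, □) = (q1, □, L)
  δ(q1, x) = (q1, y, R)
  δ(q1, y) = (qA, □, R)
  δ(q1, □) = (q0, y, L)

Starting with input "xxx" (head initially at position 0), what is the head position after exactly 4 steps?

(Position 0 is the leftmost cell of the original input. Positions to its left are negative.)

Execution trace (head position shown):
Step 0: [q0]xxx  (head at position 0)
Step 1: move right → x[q0]xx  (head at position 1)
Step 2: move right → xx[q0]x  (head at position 2)
Step 3: move right → xxx[q0]□  (head at position 3)
Step 4: move left → xx[q1]x□  (head at position 2)

After 4 steps, the head is at position 2.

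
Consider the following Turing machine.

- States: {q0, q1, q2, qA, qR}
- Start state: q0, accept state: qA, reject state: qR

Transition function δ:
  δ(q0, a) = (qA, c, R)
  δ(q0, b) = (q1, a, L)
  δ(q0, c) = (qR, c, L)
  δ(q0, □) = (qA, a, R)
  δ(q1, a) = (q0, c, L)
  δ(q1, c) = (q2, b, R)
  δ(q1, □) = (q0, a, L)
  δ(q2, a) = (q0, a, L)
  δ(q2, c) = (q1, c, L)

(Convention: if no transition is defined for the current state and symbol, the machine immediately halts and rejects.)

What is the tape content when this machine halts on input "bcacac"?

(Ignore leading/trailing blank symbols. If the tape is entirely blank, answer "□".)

Execution trace:
Initial: [q0]bcacac
Step 1: δ(q0, b) = (q1, a, L) → [q1]□acacac
Step 2: δ(q1, □) = (q0, a, L) → [q0]□aacacac
Step 3: δ(q0, □) = (qA, a, R) → a[qA]aacacac

The machine reaches the accept state qA and halts.

Final tape (ignoring leading/trailing blanks): aaacacac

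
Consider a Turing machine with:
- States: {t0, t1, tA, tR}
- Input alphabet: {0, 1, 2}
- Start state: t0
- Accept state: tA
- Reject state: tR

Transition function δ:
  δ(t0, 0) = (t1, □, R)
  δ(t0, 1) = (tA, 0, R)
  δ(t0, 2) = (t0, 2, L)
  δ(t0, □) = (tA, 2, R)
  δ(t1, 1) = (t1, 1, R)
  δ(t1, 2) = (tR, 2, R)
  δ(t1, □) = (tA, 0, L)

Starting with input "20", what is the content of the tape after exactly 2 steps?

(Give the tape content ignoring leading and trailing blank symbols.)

Execution trace:
Initial: [t0]20
Step 1: δ(t0, 2) = (t0, 2, L) → [t0]□20
Step 2: δ(t0, □) = (tA, 2, R) → 2[tA]20

The machine reaches the accept state tA and halts.

After 2 steps, the tape (ignoring leading/trailing blanks) is: 220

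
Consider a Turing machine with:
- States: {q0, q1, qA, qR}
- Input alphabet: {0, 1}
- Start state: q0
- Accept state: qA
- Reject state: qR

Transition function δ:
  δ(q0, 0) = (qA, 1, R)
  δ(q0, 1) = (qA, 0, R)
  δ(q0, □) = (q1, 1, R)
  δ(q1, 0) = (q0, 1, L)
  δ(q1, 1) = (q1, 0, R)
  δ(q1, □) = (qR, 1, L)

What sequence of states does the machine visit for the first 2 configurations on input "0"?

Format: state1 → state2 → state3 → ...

Execution trace:
Initial: [q0]0
Step 1: δ(q0, 0) = (qA, 1, R) → 1[qA]□

The machine reaches the accept state qA and halts.

State sequence: q0 → qA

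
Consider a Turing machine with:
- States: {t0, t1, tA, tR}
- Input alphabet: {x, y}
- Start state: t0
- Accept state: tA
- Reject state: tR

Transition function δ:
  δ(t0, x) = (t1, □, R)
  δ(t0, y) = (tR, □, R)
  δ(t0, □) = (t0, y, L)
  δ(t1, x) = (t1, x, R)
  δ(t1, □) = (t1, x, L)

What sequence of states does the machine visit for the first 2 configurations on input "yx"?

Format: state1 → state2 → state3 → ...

Execution trace:
Initial: [t0]yx
Step 1: δ(t0, y) = (tR, □, R) → □[tR]x

The machine reaches the reject state tR and halts.

State sequence: t0 → tR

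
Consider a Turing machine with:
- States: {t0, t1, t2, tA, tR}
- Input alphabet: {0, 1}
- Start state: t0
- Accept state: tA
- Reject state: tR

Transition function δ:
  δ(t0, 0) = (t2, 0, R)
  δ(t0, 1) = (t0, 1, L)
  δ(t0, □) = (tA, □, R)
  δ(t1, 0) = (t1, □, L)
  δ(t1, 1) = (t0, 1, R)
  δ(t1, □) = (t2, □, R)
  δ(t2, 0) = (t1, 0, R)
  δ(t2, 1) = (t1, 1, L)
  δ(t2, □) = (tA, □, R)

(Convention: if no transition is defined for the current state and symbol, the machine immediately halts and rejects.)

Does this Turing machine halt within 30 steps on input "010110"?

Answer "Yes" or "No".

Execution trace:
Initial: [t0]010110
Step 1: δ(t0, 0) = (t2, 0, R) → 0[t2]10110
Step 2: δ(t2, 1) = (t1, 1, L) → [t1]010110
Step 3: δ(t1, 0) = (t1, □, L) → [t1]□□10110
Step 4: δ(t1, □) = (t2, □, R) → □[t2]□10110
Step 5: δ(t2, □) = (tA, □, R) → □□[tA]10110

The machine reaches the accept state tA and halts.
The machine halted after 5 steps (within the 30-step bound).

Answer: Yes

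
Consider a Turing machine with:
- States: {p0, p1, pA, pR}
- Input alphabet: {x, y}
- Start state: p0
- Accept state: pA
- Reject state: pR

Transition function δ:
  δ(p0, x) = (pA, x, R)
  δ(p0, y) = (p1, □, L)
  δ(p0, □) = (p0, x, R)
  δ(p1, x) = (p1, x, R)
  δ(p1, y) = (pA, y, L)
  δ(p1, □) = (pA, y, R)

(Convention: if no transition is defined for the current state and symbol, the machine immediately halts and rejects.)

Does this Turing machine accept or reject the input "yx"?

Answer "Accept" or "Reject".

Execution trace:
Initial: [p0]yx
Step 1: δ(p0, y) = (p1, □, L) → [p1]□□x
Step 2: δ(p1, □) = (pA, y, R) → y[pA]□x

The machine reaches the accept state pA and halts.

Answer: Accept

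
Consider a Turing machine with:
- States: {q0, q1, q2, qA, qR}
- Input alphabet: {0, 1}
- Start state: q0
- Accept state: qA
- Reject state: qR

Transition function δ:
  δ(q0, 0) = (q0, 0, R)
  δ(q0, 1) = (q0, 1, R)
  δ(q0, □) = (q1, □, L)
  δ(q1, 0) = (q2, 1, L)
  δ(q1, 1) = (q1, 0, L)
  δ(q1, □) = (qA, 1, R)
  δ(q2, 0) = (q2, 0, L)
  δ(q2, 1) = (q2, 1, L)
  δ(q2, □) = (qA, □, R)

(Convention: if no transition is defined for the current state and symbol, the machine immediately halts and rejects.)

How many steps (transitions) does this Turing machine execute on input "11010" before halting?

Execution trace:
Initial: [q0]11010
Step 1: δ(q0, 1) = (q0, 1, R) → 1[q0]1010
Step 2: δ(q0, 1) = (q0, 1, R) → 11[q0]010
Step 3: δ(q0, 0) = (q0, 0, R) → 110[q0]10
Step 4: δ(q0, 1) = (q0, 1, R) → 1101[q0]0
Step 5: δ(q0, 0) = (q0, 0, R) → 11010[q0]□
Step 6: δ(q0, □) = (q1, □, L) → 1101[q1]0□
Step 7: δ(q1, 0) = (q2, 1, L) → 110[q2]11□
Step 8: δ(q2, 1) = (q2, 1, L) → 11[q2]011□
Step 9: δ(q2, 0) = (q2, 0, L) → 1[q2]1011□
Step 10: δ(q2, 1) = (q2, 1, L) → [q2]11011□
Step 11: δ(q2, 1) = (q2, 1, L) → [q2]□11011□
Step 12: δ(q2, □) = (qA, □, R) → □[qA]11011□

The machine reaches the accept state qA and halts.

The machine executed 12 steps before halting.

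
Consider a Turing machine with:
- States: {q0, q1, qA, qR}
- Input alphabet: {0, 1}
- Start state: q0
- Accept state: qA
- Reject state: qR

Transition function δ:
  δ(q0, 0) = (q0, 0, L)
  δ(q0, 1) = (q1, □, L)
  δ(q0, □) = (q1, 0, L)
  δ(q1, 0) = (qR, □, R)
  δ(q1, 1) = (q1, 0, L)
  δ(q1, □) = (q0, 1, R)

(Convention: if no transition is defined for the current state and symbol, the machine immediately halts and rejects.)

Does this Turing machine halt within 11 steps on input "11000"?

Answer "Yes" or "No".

Execution trace:
Initial: [q0]11000
Step 1: δ(q0, 1) = (q1, □, L) → [q1]□□1000
Step 2: δ(q1, □) = (q0, 1, R) → 1[q0]□1000
Step 3: δ(q0, □) = (q1, 0, L) → [q1]101000
Step 4: δ(q1, 1) = (q1, 0, L) → [q1]□001000
Step 5: δ(q1, □) = (q0, 1, R) → 1[q0]001000
Step 6: δ(q0, 0) = (q0, 0, L) → [q0]1001000
Step 7: δ(q0, 1) = (q1, □, L) → [q1]□□001000
Step 8: δ(q1, □) = (q0, 1, R) → 1[q0]□001000
Step 9: δ(q0, □) = (q1, 0, L) → [q1]10001000
Step 10: δ(q1, 1) = (q1, 0, L) → [q1]□00001000
Step 11: δ(q1, □) = (q0, 1, R) → 1[q0]00001000

The machine has not reached a halting state after 11 steps.
The machine did not halt within the 11-step bound.

Answer: No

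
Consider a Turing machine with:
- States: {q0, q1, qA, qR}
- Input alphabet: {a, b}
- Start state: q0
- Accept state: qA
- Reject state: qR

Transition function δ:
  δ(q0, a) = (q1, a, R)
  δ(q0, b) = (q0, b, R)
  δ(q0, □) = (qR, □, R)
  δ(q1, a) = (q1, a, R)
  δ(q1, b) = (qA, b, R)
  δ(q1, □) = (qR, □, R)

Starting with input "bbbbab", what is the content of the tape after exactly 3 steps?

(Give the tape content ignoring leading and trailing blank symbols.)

Execution trace:
Initial: [q0]bbbbab
Step 1: δ(q0, b) = (q0, b, R) → b[q0]bbbab
Step 2: δ(q0, b) = (q0, b, R) → bb[q0]bbab
Step 3: δ(q0, b) = (q0, b, R) → bbb[q0]bab

After 3 steps, the tape (ignoring leading/trailing blanks) is: bbbbab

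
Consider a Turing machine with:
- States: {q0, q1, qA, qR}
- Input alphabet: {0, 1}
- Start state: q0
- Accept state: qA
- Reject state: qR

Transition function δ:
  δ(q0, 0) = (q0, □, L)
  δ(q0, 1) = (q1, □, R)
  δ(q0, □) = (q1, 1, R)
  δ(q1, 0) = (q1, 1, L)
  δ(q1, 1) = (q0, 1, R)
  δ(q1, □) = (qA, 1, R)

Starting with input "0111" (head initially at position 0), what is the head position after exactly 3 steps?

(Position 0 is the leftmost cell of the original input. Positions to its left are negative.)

Execution trace (head position shown):
Step 0: [q0]0111  (head at position 0)
Step 1: move left → [q0]□□111  (head at position -1)
Step 2: move right → 1[q1]□111  (head at position 0)
Step 3: move right → 11[qA]111  (head at position 1)

After 3 steps, the head is at position 1.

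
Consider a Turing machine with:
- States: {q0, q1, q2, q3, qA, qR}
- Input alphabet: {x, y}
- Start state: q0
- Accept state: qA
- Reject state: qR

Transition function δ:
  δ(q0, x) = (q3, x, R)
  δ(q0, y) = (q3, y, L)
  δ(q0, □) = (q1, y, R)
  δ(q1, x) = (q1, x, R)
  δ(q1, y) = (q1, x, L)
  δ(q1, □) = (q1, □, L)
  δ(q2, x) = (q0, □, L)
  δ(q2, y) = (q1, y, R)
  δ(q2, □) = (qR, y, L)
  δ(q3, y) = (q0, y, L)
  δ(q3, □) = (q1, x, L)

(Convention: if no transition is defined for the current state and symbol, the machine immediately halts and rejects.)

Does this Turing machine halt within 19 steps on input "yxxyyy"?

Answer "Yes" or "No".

Execution trace:
Initial: [q0]yxxyyy
Step 1: δ(q0, y) = (q3, y, L) → [q3]□yxxyyy
Step 2: δ(q3, □) = (q1, x, L) → [q1]□xyxxyyy
Step 3: δ(q1, □) = (q1, □, L) → [q1]□□xyxxyyy
Step 4: δ(q1, □) = (q1, □, L) → [q1]□□□xyxxyyy
Step 5: δ(q1, □) = (q1, □, L) → [q1]□□□□xyxxyyy
Step 6: δ(q1, □) = (q1, □, L) → [q1]□□□□□xyxxyyy
Step 7: δ(q1, □) = (q1, □, L) → [q1]□□□□□□xyxxyyy
Step 8: δ(q1, □) = (q1, □, L) → [q1]□□□□□□□xyxxyyy
Step 9: δ(q1, □) = (q1, □, L) → [q1]□□□□□□□□xyxxyyy
Step 10: δ(q1, □) = (q1, □, L) → [q1]□□□□□□□□□xyxxyyy
Step 11: δ(q1, □) = (q1, □, L) → [q1]□□□□□□□□□□xyxxyyy
Step 12: δ(q1, □) = (q1, □, L) → [q1]□□□□□□□□□□□xyxxyyy
Step 13: δ(q1, □) = (q1, □, L) → [q1]□□□□□□□□□□□□xyxxyyy
Step 14: δ(q1, □) = (q1, □, L) → [q1]□□□□□□□□□□□□□xyxxyyy
Step 15: δ(q1, □) = (q1, □, L) → [q1]□□□□□□□□□□□□□□xyxxyyy
Step 16: δ(q1, □) = (q1, □, L) → [q1]□□□□□□□□□□□□□□□xyxxyyy
Step 17: δ(q1, □) = (q1, □, L) → [q1]□□□□□□□□□□□□□□□□xyxxyyy
Step 18: δ(q1, □) = (q1, □, L) → [q1]□□□□□□□□□□□□□□□□□xyxxyyy
Step 19: δ(q1, □) = (q1, □, L) → [q1]□□□□□□□□□□□□□□□□□□xyxxyyy

The machine has not reached a halting state after 19 steps.
The machine did not halt within the 19-step bound.

Answer: No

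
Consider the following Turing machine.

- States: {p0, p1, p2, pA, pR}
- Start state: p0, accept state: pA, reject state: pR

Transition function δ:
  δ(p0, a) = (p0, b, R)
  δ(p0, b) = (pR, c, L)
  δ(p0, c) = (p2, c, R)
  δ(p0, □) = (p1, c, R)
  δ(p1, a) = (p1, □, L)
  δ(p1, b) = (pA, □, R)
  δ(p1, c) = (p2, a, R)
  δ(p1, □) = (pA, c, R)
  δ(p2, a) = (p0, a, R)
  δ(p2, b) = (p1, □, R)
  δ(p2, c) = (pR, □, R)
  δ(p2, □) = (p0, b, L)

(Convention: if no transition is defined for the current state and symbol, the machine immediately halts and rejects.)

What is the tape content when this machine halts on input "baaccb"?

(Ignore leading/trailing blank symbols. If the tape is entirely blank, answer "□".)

Execution trace:
Initial: [p0]baaccb
Step 1: δ(p0, b) = (pR, c, L) → [pR]□caaccb

The machine reaches the reject state pR and halts.

Final tape (ignoring leading/trailing blanks): caaccb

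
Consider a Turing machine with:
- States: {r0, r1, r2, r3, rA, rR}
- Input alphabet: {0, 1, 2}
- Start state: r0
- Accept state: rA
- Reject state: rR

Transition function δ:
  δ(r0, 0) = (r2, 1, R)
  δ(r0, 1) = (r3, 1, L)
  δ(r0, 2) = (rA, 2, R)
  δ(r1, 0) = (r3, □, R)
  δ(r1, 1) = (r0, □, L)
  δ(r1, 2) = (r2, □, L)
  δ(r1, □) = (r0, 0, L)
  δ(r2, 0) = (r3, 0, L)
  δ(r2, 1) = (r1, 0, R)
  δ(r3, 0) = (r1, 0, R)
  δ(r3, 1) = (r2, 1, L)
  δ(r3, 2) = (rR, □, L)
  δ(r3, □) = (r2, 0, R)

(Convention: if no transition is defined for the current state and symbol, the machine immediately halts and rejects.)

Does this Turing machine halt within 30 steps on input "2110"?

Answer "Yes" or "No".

Execution trace:
Initial: [r0]2110
Step 1: δ(r0, 2) = (rA, 2, R) → 2[rA]110

The machine reaches the accept state rA and halts.
The machine halted after 1 step (within the 30-step bound).

Answer: Yes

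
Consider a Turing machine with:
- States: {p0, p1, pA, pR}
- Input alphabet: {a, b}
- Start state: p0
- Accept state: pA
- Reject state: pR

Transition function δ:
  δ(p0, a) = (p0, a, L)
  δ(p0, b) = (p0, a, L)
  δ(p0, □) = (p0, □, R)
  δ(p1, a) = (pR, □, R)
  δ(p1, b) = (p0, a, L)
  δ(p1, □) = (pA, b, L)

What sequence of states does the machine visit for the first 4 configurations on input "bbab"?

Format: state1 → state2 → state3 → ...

Execution trace:
Initial: [p0]bbab
Step 1: δ(p0, b) = (p0, a, L) → [p0]□abab
Step 2: δ(p0, □) = (p0, □, R) → □[p0]abab
Step 3: δ(p0, a) = (p0, a, L) → [p0]□abab

State sequence: p0 → p0 → p0 → p0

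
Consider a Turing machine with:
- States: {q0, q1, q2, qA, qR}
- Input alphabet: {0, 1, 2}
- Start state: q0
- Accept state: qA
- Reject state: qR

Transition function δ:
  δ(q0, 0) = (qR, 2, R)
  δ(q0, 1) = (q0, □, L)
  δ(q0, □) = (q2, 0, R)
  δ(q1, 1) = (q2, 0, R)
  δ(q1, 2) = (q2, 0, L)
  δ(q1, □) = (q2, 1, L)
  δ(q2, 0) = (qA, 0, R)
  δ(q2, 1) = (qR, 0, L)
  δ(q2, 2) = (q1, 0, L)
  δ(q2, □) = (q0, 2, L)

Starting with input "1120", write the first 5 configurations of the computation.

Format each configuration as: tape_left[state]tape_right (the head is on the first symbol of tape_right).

Transitions applied:
Step 1: δ(q0, 1) = (q0, □, L)
Step 2: δ(q0, □) = (q2, 0, R)
Step 3: δ(q2, □) = (q0, 2, L)
Step 4: δ(q0, 0) = (qR, 2, R)

The first 5 configurations are:
[q0]1120 ⊢ [q0]□□120 ⊢ 0[q2]□120 ⊢ [q0]02120 ⊢ 2[qR]2120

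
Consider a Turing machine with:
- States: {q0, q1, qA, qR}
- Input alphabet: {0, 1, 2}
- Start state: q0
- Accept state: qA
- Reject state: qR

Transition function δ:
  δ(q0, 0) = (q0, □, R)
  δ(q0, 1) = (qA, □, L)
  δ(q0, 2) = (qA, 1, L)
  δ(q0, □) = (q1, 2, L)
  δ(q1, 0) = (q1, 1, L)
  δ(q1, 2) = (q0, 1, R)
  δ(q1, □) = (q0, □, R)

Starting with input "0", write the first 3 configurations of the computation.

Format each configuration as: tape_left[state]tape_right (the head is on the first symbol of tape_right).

Transitions applied:
Step 1: δ(q0, 0) = (q0, □, R)
Step 2: δ(q0, □) = (q1, 2, L)

The first 3 configurations are:
[q0]0 ⊢ □[q0]□ ⊢ [q1]□2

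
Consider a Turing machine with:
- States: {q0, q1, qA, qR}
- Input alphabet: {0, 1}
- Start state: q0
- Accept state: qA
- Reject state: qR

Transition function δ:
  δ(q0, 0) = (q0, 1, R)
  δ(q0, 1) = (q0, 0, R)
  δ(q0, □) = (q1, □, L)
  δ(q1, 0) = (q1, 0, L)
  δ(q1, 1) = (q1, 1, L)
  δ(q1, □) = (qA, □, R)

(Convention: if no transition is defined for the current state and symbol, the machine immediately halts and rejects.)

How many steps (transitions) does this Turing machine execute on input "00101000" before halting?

Execution trace:
Initial: [q0]00101000
Step 1: δ(q0, 0) = (q0, 1, R) → 1[q0]0101000
Step 2: δ(q0, 0) = (q0, 1, R) → 11[q0]101000
Step 3: δ(q0, 1) = (q0, 0, R) → 110[q0]01000
Step 4: δ(q0, 0) = (q0, 1, R) → 1101[q0]1000
Step 5: δ(q0, 1) = (q0, 0, R) → 11010[q0]000
Step 6: δ(q0, 0) = (q0, 1, R) → 110101[q0]00
Step 7: δ(q0, 0) = (q0, 1, R) → 1101011[q0]0
Step 8: δ(q0, 0) = (q0, 1, R) → 11010111[q0]□
Step 9: δ(q0, □) = (q1, □, L) → 1101011[q1]1□
Step 10: δ(q1, 1) = (q1, 1, L) → 110101[q1]11□
Step 11: δ(q1, 1) = (q1, 1, L) → 11010[q1]111□
Step 12: δ(q1, 1) = (q1, 1, L) → 1101[q1]0111□
Step 13: δ(q1, 0) = (q1, 0, L) → 110[q1]10111□
Step 14: δ(q1, 1) = (q1, 1, L) → 11[q1]010111□
Step 15: δ(q1, 0) = (q1, 0, L) → 1[q1]1010111□
Step 16: δ(q1, 1) = (q1, 1, L) → [q1]11010111□
Step 17: δ(q1, 1) = (q1, 1, L) → [q1]□11010111□
Step 18: δ(q1, □) = (qA, □, R) → □[qA]11010111□

The machine reaches the accept state qA and halts.

The machine executed 18 steps before halting.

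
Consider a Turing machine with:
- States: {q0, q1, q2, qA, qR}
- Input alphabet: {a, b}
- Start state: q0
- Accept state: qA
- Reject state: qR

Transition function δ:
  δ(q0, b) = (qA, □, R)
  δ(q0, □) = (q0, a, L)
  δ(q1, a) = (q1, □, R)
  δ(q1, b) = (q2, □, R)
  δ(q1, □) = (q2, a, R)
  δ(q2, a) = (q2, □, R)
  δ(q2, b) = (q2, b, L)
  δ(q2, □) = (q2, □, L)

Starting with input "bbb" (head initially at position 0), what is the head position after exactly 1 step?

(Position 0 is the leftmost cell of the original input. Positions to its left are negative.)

Execution trace (head position shown):
Step 0: [q0]bbb  (head at position 0)
Step 1: move right → □[qA]bb  (head at position 1)

After 1 step, the head is at position 1.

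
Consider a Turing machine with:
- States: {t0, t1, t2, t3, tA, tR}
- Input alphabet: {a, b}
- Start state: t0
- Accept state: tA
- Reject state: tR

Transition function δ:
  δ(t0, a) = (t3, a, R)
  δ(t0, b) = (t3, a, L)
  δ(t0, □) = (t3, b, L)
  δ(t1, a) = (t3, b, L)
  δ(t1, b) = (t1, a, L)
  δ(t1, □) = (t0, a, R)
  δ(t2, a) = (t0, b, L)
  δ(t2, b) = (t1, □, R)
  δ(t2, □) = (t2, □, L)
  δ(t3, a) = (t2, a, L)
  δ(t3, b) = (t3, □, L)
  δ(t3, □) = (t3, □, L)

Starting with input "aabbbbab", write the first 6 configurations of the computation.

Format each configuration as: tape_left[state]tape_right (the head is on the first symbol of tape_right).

Transitions applied:
Step 1: δ(t0, a) = (t3, a, R)
Step 2: δ(t3, a) = (t2, a, L)
Step 3: δ(t2, a) = (t0, b, L)
Step 4: δ(t0, □) = (t3, b, L)
Step 5: δ(t3, □) = (t3, □, L)

The first 6 configurations are:
[t0]aabbbbab ⊢ a[t3]abbbbab ⊢ [t2]aabbbbab ⊢ [t0]□babbbbab ⊢ [t3]□bbabbbbab ⊢ [t3]□□bbabbbbab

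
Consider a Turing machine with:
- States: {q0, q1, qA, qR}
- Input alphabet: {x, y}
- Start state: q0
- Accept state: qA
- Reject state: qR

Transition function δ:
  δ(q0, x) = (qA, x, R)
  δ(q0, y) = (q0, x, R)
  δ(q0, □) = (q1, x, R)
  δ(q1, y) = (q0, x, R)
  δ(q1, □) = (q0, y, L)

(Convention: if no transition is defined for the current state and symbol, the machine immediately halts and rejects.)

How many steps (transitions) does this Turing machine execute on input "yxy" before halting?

Execution trace:
Initial: [q0]yxy
Step 1: δ(q0, y) = (q0, x, R) → x[q0]xy
Step 2: δ(q0, x) = (qA, x, R) → xx[qA]y

The machine reaches the accept state qA and halts.

The machine executed 2 steps before halting.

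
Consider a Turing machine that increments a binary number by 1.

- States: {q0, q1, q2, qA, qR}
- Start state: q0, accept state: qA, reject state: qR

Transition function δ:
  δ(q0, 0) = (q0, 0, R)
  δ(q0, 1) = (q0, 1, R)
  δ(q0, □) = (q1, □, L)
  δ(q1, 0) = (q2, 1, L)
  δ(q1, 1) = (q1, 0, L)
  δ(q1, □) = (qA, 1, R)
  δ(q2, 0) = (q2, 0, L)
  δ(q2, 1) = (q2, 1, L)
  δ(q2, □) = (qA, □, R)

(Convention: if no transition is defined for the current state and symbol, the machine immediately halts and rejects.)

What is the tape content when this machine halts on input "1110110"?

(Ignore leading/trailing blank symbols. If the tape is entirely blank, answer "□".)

Execution trace:
Initial: [q0]1110110
Step 1: δ(q0, 1) = (q0, 1, R) → 1[q0]110110
Step 2: δ(q0, 1) = (q0, 1, R) → 11[q0]10110
Step 3: δ(q0, 1) = (q0, 1, R) → 111[q0]0110
Step 4: δ(q0, 0) = (q0, 0, R) → 1110[q0]110
Step 5: δ(q0, 1) = (q0, 1, R) → 11101[q0]10
Step 6: δ(q0, 1) = (q0, 1, R) → 111011[q0]0
Step 7: δ(q0, 0) = (q0, 0, R) → 1110110[q0]□
Step 8: δ(q0, □) = (q1, □, L) → 111011[q1]0□
Step 9: δ(q1, 0) = (q2, 1, L) → 11101[q2]11□
Step 10: δ(q2, 1) = (q2, 1, L) → 1110[q2]111□
Step 11: δ(q2, 1) = (q2, 1, L) → 111[q2]0111□
Step 12: δ(q2, 0) = (q2, 0, L) → 11[q2]10111□
Step 13: δ(q2, 1) = (q2, 1, L) → 1[q2]110111□
Step 14: δ(q2, 1) = (q2, 1, L) → [q2]1110111□
Step 15: δ(q2, 1) = (q2, 1, L) → [q2]□1110111□
Step 16: δ(q2, □) = (qA, □, R) → □[qA]1110111□

The machine reaches the accept state qA and halts.

Final tape (ignoring leading/trailing blanks): 1110111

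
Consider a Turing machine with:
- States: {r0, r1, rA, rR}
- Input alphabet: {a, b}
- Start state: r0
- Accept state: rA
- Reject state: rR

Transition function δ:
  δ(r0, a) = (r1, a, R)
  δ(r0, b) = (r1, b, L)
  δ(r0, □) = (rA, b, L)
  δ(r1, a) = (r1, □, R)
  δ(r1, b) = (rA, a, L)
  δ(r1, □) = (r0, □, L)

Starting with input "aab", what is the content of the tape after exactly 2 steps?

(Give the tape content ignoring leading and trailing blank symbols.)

Execution trace:
Initial: [r0]aab
Step 1: δ(r0, a) = (r1, a, R) → a[r1]ab
Step 2: δ(r1, a) = (r1, □, R) → a□[r1]b

After 2 steps, the tape (ignoring leading/trailing blanks) is: a□b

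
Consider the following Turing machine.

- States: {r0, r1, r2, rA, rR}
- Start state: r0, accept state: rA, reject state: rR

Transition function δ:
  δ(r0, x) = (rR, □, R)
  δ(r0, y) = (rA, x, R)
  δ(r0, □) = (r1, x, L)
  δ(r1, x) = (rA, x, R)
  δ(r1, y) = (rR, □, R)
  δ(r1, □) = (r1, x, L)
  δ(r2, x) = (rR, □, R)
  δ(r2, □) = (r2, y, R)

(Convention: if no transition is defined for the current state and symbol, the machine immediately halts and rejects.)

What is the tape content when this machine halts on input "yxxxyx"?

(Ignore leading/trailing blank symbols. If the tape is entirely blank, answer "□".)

Execution trace:
Initial: [r0]yxxxyx
Step 1: δ(r0, y) = (rA, x, R) → x[rA]xxxyx

The machine reaches the accept state rA and halts.

Final tape (ignoring leading/trailing blanks): xxxxyx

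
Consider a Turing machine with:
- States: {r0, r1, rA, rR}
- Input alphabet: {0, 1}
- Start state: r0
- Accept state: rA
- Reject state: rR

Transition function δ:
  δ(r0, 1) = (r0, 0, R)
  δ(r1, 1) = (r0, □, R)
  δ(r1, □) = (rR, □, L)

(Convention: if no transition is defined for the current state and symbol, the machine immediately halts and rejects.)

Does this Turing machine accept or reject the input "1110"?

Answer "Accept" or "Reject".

Execution trace:
Initial: [r0]1110
Step 1: δ(r0, 1) = (r0, 0, R) → 0[r0]110
Step 2: δ(r0, 1) = (r0, 0, R) → 00[r0]10
Step 3: δ(r0, 1) = (r0, 0, R) → 000[r0]0

No transition is defined for δ(r0, 0). By convention the machine halts and rejects.

Answer: Reject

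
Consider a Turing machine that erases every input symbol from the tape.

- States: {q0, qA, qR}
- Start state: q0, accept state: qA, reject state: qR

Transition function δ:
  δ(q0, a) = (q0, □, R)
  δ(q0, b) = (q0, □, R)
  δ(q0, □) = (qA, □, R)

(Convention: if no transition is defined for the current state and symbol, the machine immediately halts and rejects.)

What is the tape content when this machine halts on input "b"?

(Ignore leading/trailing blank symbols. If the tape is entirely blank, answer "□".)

Execution trace:
Initial: [q0]b
Step 1: δ(q0, b) = (q0, □, R) → □[q0]□
Step 2: δ(q0, □) = (qA, □, R) → □□[qA]□

The machine reaches the accept state qA and halts.

Final tape (ignoring leading/trailing blanks): □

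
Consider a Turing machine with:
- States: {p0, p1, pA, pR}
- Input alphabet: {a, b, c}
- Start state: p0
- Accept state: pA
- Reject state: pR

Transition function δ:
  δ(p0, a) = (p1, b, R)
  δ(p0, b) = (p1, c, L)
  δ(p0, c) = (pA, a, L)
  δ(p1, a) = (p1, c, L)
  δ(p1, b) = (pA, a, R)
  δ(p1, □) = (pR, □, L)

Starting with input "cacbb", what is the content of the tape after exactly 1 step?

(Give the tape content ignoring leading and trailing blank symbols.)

Execution trace:
Initial: [p0]cacbb
Step 1: δ(p0, c) = (pA, a, L) → [pA]□aacbb

The machine reaches the accept state pA and halts.

After 1 step, the tape (ignoring leading/trailing blanks) is: aacbb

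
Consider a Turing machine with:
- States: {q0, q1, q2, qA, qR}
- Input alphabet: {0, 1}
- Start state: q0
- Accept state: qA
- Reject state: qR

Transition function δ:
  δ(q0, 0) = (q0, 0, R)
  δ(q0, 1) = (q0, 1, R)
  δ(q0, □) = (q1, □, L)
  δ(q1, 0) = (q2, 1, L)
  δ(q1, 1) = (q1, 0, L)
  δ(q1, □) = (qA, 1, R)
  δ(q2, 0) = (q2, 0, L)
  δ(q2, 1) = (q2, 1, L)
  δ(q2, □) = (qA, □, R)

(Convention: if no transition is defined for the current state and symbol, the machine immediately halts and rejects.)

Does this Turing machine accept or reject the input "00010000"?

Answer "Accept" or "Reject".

Execution trace:
Initial: [q0]00010000
Step 1: δ(q0, 0) = (q0, 0, R) → 0[q0]0010000
Step 2: δ(q0, 0) = (q0, 0, R) → 00[q0]010000
Step 3: δ(q0, 0) = (q0, 0, R) → 000[q0]10000
Step 4: δ(q0, 1) = (q0, 1, R) → 0001[q0]0000
Step 5: δ(q0, 0) = (q0, 0, R) → 00010[q0]000
Step 6: δ(q0, 0) = (q0, 0, R) → 000100[q0]00
Step 7: δ(q0, 0) = (q0, 0, R) → 0001000[q0]0
Step 8: δ(q0, 0) = (q0, 0, R) → 00010000[q0]□
Step 9: δ(q0, □) = (q1, □, L) → 0001000[q1]0□
Step 10: δ(q1, 0) = (q2, 1, L) → 000100[q2]01□
Step 11: δ(q2, 0) = (q2, 0, L) → 00010[q2]001□
Step 12: δ(q2, 0) = (q2, 0, L) → 0001[q2]0001□
Step 13: δ(q2, 0) = (q2, 0, L) → 000[q2]10001□
Step 14: δ(q2, 1) = (q2, 1, L) → 00[q2]010001□
Step 15: δ(q2, 0) = (q2, 0, L) → 0[q2]0010001□
Step 16: δ(q2, 0) = (q2, 0, L) → [q2]00010001□
Step 17: δ(q2, 0) = (q2, 0, L) → [q2]□00010001□
Step 18: δ(q2, □) = (qA, □, R) → □[qA]00010001□

The machine reaches the accept state qA and halts.

Answer: Accept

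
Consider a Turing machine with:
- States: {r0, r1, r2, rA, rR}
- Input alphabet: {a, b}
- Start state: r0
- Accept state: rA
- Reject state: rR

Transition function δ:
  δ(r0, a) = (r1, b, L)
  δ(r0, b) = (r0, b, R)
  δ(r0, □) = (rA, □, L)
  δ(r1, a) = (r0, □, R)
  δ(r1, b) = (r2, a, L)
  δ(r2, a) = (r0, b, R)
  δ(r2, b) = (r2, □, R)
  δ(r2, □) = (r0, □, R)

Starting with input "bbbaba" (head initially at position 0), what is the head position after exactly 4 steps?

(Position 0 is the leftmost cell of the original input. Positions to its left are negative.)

Execution trace (head position shown):
Step 0: [r0]bbbaba  (head at position 0)
Step 1: move right → b[r0]bbaba  (head at position 1)
Step 2: move right → bb[r0]baba  (head at position 2)
Step 3: move right → bbb[r0]aba  (head at position 3)
Step 4: move left → bb[r1]bbba  (head at position 2)

After 4 steps, the head is at position 2.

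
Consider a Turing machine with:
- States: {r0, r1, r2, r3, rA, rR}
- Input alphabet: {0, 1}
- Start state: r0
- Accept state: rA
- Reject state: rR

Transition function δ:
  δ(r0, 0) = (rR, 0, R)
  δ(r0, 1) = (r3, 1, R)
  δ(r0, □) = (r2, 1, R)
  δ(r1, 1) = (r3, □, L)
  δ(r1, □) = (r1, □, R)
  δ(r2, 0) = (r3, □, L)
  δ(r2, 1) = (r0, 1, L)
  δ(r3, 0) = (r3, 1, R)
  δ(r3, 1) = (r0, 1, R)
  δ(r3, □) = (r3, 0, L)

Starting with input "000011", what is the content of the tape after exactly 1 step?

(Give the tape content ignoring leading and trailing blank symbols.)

Execution trace:
Initial: [r0]000011
Step 1: δ(r0, 0) = (rR, 0, R) → 0[rR]00011

The machine reaches the reject state rR and halts.

After 1 step, the tape (ignoring leading/trailing blanks) is: 000011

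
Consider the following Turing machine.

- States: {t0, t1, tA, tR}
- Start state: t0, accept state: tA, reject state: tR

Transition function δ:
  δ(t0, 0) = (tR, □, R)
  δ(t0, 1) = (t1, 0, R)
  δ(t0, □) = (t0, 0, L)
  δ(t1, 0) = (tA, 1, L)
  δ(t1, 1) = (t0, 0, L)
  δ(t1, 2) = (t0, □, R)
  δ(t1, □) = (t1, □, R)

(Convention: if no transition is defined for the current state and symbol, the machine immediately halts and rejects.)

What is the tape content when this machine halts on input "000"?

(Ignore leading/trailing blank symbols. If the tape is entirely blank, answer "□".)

Execution trace:
Initial: [t0]000
Step 1: δ(t0, 0) = (tR, □, R) → □[tR]00

The machine reaches the reject state tR and halts.

Final tape (ignoring leading/trailing blanks): 00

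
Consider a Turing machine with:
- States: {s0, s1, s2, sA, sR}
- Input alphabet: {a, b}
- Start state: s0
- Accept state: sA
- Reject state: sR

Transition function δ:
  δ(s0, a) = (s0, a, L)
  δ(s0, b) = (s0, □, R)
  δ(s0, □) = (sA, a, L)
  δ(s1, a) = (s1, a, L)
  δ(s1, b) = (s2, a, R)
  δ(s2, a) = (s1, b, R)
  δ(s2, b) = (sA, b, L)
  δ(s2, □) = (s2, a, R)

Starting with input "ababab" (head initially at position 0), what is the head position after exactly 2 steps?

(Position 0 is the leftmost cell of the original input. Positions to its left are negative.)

Execution trace (head position shown):
Step 0: [s0]ababab  (head at position 0)
Step 1: move left → [s0]□ababab  (head at position -1)
Step 2: move left → [sA]□aababab  (head at position -2)

After 2 steps, the head is at position -2.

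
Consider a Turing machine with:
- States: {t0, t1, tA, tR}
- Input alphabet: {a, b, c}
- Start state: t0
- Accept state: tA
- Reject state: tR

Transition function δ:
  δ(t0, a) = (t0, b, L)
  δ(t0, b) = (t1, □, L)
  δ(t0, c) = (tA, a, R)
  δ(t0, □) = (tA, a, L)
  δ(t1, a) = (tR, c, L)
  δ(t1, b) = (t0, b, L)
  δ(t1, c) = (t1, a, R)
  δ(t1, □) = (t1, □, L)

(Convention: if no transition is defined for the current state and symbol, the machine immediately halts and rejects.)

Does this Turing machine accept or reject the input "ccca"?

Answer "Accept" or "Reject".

Execution trace:
Initial: [t0]ccca
Step 1: δ(t0, c) = (tA, a, R) → a[tA]cca

The machine reaches the accept state tA and halts.

Answer: Accept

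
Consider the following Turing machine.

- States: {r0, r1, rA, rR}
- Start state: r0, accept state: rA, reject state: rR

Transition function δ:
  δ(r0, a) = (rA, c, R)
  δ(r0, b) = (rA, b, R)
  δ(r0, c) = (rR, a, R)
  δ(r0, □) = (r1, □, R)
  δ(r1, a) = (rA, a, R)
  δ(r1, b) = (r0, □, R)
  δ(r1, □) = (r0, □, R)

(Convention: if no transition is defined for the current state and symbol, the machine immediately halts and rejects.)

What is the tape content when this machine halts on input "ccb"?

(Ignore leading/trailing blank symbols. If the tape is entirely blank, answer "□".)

Execution trace:
Initial: [r0]ccb
Step 1: δ(r0, c) = (rR, a, R) → a[rR]cb

The machine reaches the reject state rR and halts.

Final tape (ignoring leading/trailing blanks): acb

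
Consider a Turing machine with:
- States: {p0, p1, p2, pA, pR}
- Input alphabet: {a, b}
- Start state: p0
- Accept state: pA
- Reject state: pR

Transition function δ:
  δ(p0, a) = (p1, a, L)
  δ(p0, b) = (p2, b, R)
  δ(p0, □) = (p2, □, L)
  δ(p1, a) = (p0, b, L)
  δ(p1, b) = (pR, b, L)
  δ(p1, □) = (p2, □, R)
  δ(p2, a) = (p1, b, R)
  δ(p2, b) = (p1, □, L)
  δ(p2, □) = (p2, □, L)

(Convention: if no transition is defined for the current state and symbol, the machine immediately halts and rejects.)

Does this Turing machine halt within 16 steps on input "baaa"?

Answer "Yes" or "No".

Execution trace:
Initial: [p0]baaa
Step 1: δ(p0, b) = (p2, b, R) → b[p2]aaa
Step 2: δ(p2, a) = (p1, b, R) → bb[p1]aa
Step 3: δ(p1, a) = (p0, b, L) → b[p0]bba
Step 4: δ(p0, b) = (p2, b, R) → bb[p2]ba
Step 5: δ(p2, b) = (p1, □, L) → b[p1]b□a
Step 6: δ(p1, b) = (pR, b, L) → [pR]bb□a

The machine reaches the reject state pR and halts.
The machine halted after 6 steps (within the 16-step bound).

Answer: Yes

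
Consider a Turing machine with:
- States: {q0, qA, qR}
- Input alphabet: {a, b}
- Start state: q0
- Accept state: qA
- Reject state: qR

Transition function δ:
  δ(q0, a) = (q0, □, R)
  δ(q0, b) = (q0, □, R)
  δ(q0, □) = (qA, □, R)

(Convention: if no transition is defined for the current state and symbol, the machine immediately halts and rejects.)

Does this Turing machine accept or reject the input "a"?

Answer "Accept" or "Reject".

Execution trace:
Initial: [q0]a
Step 1: δ(q0, a) = (q0, □, R) → □[q0]□
Step 2: δ(q0, □) = (qA, □, R) → □□[qA]□

The machine reaches the accept state qA and halts.

Answer: Accept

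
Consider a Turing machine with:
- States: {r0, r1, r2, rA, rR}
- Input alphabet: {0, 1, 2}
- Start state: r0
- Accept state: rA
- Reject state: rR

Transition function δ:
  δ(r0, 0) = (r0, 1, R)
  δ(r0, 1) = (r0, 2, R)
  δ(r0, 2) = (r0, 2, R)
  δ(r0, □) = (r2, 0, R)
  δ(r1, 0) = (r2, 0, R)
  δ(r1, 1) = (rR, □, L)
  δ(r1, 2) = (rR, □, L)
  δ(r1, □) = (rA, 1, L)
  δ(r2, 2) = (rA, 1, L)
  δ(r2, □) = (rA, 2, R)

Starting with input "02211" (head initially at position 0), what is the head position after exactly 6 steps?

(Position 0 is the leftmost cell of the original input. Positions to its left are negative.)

Execution trace (head position shown):
Step 0: [r0]02211  (head at position 0)
Step 1: move right → 1[r0]2211  (head at position 1)
Step 2: move right → 12[r0]211  (head at position 2)
Step 3: move right → 122[r0]11  (head at position 3)
Step 4: move right → 1222[r0]1  (head at position 4)
Step 5: move right → 12222[r0]□  (head at position 5)
Step 6: move right → 122220[r2]□  (head at position 6)

After 6 steps, the head is at position 6.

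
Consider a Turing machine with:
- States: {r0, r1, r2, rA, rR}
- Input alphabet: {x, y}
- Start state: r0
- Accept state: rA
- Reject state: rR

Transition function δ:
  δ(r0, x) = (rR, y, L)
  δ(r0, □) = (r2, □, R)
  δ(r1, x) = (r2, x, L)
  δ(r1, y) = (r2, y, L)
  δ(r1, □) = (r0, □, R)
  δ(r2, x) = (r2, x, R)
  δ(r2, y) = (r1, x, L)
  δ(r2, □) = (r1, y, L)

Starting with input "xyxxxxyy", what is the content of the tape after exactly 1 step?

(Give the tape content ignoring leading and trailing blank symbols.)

Execution trace:
Initial: [r0]xyxxxxyy
Step 1: δ(r0, x) = (rR, y, L) → [rR]□yyxxxxyy

The machine reaches the reject state rR and halts.

After 1 step, the tape (ignoring leading/trailing blanks) is: yyxxxxyy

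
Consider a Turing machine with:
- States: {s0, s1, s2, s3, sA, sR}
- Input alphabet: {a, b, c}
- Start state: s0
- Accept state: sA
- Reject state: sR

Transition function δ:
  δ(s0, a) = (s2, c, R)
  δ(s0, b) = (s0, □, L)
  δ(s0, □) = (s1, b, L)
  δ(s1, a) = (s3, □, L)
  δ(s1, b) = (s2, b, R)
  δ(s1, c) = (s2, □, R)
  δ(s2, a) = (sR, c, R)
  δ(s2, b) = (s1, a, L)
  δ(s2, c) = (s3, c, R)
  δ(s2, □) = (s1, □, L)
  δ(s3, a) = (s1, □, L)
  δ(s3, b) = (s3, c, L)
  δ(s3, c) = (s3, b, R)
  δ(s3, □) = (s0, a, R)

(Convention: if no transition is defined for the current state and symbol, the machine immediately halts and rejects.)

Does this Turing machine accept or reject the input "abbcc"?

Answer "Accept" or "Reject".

Execution trace:
Initial: [s0]abbcc
Step 1: δ(s0, a) = (s2, c, R) → c[s2]bbcc
Step 2: δ(s2, b) = (s1, a, L) → [s1]cabcc
Step 3: δ(s1, c) = (s2, □, R) → □[s2]abcc
Step 4: δ(s2, a) = (sR, c, R) → □c[sR]bcc

The machine reaches the reject state sR and halts.

Answer: Reject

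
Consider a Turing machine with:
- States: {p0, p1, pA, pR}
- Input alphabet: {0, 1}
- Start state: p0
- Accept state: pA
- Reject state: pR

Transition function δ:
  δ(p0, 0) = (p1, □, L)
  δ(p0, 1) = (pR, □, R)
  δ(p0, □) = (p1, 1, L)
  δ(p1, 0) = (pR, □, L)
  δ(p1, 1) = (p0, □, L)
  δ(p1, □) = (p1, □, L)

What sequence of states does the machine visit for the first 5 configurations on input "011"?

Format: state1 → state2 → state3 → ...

Execution trace:
Initial: [p0]011
Step 1: δ(p0, 0) = (p1, □, L) → [p1]□□11
Step 2: δ(p1, □) = (p1, □, L) → [p1]□□□11
Step 3: δ(p1, □) = (p1, □, L) → [p1]□□□□11
Step 4: δ(p1, □) = (p1, □, L) → [p1]□□□□□11

State sequence: p0 → p1 → p1 → p1 → p1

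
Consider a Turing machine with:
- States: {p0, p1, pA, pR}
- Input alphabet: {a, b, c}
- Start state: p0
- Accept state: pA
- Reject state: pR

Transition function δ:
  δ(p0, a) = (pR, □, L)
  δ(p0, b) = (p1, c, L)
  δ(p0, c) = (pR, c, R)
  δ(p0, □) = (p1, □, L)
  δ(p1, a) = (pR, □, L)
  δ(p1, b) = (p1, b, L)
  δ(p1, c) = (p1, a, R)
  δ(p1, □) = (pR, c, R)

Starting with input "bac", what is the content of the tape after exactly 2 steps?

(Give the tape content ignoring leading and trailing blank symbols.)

Execution trace:
Initial: [p0]bac
Step 1: δ(p0, b) = (p1, c, L) → [p1]□cac
Step 2: δ(p1, □) = (pR, c, R) → c[pR]cac

The machine reaches the reject state pR and halts.

After 2 steps, the tape (ignoring leading/trailing blanks) is: ccac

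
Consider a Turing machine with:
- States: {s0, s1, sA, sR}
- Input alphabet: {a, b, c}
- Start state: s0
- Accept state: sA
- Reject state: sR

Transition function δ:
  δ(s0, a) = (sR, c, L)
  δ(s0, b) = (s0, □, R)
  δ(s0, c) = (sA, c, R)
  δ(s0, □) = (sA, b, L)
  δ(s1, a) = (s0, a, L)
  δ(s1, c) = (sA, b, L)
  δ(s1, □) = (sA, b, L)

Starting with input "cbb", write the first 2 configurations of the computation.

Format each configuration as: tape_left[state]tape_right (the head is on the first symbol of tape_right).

Transitions applied:
Step 1: δ(s0, c) = (sA, c, R)

The first 2 configurations are:
[s0]cbb ⊢ c[sA]bb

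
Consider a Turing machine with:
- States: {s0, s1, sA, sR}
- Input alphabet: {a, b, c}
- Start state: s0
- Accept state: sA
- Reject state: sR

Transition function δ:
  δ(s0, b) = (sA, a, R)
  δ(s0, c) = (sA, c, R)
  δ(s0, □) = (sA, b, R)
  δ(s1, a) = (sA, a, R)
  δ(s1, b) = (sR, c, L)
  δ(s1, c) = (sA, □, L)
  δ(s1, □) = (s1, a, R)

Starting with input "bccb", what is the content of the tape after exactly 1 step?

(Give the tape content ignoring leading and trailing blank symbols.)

Execution trace:
Initial: [s0]bccb
Step 1: δ(s0, b) = (sA, a, R) → a[sA]ccb

The machine reaches the accept state sA and halts.

After 1 step, the tape (ignoring leading/trailing blanks) is: accb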